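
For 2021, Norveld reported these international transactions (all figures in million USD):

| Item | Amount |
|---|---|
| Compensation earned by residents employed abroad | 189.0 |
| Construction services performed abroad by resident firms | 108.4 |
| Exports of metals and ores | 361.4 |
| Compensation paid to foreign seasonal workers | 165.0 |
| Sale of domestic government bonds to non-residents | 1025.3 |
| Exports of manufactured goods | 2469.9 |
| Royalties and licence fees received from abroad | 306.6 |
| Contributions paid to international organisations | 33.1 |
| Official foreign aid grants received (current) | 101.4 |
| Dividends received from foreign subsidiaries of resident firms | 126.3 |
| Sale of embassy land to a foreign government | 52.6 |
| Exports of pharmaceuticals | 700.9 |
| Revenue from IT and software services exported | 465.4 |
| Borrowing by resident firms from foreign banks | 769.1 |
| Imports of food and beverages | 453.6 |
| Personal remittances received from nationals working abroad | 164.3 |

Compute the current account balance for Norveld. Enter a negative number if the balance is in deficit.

Goods: -453.6 + 700.9 + 2469.9 + 361.4 = 3078.6
Services: 306.6 + 465.4 + 108.4 = 880.4
Primary income: 189.0 - 165.0 + 126.3 = 150.3
Secondary income: 101.4 + 164.3 - 33.1 = 232.6
Current account = 3078.6 + 880.4 + 150.3 + 232.6 = 4341.9
(Excluded from the current account — financial account: sale of domestic government bonds to non-residents 1025.3, borrowing by resident firms from foreign banks 769.1; capital account: sale of embassy land to a foreign government 52.6.)

4341.9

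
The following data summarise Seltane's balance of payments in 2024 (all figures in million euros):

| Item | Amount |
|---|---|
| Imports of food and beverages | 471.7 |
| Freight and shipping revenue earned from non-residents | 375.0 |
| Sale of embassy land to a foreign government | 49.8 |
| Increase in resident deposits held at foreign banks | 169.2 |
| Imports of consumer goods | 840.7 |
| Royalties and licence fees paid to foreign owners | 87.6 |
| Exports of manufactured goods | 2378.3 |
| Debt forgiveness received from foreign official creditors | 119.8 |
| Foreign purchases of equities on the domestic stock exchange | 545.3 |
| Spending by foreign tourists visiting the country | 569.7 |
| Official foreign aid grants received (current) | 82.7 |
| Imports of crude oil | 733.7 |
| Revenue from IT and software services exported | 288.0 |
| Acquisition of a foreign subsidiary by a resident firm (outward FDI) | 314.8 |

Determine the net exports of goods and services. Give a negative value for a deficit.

1477.3

Goods: 2378.3 - 733.7 - 471.7 - 840.7 = 332.2
Services: -87.6 + 375.0 + 569.7 + 288.0 = 1145.1
Trade balance = 332.2 + 1145.1 = 1477.3
(Excluded from the trade balance — capital account: sale of embassy land to a foreign government 49.8, debt forgiveness received from foreign official creditors 119.8; financial account: increase in resident deposits held at foreign banks 169.2, foreign purchases of equities on the domestic stock exchange 545.3, acquisition of a foreign subsidiary by a resident firm (outward FDI) 314.8; secondary income: official foreign aid grants received (current) 82.7.)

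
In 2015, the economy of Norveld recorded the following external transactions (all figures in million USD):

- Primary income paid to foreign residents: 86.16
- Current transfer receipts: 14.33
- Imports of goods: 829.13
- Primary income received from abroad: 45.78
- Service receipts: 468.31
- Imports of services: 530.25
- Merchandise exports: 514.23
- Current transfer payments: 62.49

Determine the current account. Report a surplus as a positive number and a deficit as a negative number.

Goods balance = 514.23 - 829.13 = -314.90
Services balance = 468.31 - 530.25 = -61.94
Trade balance (goods + services) = -314.90 + (-61.94) = -376.84
Net primary income = 45.78 - 86.16 = -40.38
Net secondary income = 14.33 - 62.49 = -48.16
Current account = -376.84 + (-40.38) + (-48.16) = -465.38

-465.38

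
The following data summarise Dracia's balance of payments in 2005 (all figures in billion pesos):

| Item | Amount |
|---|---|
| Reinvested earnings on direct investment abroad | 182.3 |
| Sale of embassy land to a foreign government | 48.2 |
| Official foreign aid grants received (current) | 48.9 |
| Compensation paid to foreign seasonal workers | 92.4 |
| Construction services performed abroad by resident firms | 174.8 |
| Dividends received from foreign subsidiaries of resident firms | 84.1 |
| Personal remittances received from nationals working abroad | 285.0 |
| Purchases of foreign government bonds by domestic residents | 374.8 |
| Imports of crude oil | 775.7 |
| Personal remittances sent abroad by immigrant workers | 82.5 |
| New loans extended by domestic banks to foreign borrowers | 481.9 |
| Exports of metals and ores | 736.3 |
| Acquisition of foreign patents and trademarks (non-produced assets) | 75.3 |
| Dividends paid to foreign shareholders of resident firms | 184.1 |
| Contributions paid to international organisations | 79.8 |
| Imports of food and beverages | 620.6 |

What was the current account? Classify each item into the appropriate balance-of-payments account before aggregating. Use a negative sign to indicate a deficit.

Goods: -620.6 + 736.3 - 775.7 = -660.0
Services: 174.8
Primary income: -92.4 + 182.3 - 184.1 + 84.1 = -10.1
Secondary income: -79.8 + 285.0 + 48.9 - 82.5 = 171.6
Current account = (-660.0) + 174.8 + (-10.1) + 171.6 = -323.7
(Excluded from the current account — capital account: sale of embassy land to a foreign government 48.2, acquisition of foreign patents and trademarks (non-produced assets) 75.3; financial account: purchases of foreign government bonds by domestic residents 374.8, new loans extended by domestic banks to foreign borrowers 481.9.)

-323.7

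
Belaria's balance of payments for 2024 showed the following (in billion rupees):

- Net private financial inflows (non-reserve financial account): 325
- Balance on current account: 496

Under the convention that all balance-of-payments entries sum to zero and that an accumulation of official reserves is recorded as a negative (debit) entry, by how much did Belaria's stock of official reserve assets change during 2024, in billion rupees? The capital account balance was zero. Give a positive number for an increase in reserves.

821

Official reserve transactions balance = -(496 + 325) = -821
An accumulation of reserves is recorded as a debit (negative entry), so the change in the stock of reserves is the negative of that balance.
Change in official reserves = -(-821) = 821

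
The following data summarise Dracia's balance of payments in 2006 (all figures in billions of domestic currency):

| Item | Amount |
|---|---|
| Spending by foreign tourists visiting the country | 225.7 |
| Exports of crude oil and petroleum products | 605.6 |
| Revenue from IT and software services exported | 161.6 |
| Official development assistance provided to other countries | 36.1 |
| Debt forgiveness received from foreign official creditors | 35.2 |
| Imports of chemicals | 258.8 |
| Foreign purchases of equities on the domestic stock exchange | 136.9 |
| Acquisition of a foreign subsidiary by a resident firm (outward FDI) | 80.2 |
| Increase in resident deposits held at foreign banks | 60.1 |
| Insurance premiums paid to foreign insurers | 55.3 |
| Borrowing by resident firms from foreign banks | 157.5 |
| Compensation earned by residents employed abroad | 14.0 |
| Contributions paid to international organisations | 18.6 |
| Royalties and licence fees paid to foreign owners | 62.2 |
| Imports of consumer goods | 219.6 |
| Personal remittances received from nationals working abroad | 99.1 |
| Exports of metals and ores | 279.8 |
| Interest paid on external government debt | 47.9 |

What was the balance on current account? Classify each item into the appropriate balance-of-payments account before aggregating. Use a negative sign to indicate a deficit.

687.3

Goods: -219.6 - 258.8 + 605.6 + 279.8 = 407.0
Services: -55.3 - 62.2 + 161.6 + 225.7 = 269.8
Primary income: -47.9 + 14.0 = -33.9
Secondary income: -18.6 - 36.1 + 99.1 = 44.4
Current account = 407.0 + 269.8 + (-33.9) + 44.4 = 687.3
(Excluded from the current account — capital account: debt forgiveness received from foreign official creditors 35.2; financial account: foreign purchases of equities on the domestic stock exchange 136.9, acquisition of a foreign subsidiary by a resident firm (outward FDI) 80.2, increase in resident deposits held at foreign banks 60.1, borrowing by resident firms from foreign banks 157.5.)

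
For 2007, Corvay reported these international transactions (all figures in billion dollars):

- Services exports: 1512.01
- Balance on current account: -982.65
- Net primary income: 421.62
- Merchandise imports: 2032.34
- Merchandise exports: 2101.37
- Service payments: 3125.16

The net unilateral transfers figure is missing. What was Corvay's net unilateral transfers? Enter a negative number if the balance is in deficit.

Current account = goods balance + services balance + net primary income + net secondary income
Sum of the known components = -1122.50
Net unilateral transfers = CA - (known components) = -982.65 - (-1122.50) = 139.85

139.85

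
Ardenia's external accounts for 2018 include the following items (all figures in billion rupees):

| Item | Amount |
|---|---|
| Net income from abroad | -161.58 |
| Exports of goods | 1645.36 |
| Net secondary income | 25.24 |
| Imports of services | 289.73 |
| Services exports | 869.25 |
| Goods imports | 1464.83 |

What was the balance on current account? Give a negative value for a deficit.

623.71

Goods balance = 1645.36 - 1464.83 = 180.53
Services balance = 869.25 - 289.73 = 579.52
Trade balance (goods + services) = 180.53 + 579.52 = 760.05
Net primary income = -161.58
Net secondary income = 25.24
Current account = 760.05 + (-161.58) + 25.24 = 623.71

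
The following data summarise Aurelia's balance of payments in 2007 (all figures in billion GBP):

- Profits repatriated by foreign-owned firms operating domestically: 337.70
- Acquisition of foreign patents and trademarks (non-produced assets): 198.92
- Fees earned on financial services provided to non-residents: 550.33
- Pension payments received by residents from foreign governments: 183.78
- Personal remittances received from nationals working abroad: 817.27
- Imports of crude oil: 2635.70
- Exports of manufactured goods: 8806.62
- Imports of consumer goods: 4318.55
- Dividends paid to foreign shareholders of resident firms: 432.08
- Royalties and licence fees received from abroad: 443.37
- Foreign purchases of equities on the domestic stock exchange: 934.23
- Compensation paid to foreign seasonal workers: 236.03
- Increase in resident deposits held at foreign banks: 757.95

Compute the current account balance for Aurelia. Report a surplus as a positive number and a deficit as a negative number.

2841.31

Goods: 8806.62 - 4318.55 - 2635.70 = 1852.37
Services: 443.37 + 550.33 = 993.70
Primary income: -432.08 - 337.70 - 236.03 = -1005.81
Secondary income: 183.78 + 817.27 = 1001.05
Current account = 1852.37 + 993.70 + (-1005.81) + 1001.05 = 2841.31
(Excluded from the current account — capital account: acquisition of foreign patents and trademarks (non-produced assets) 198.92; financial account: foreign purchases of equities on the domestic stock exchange 934.23, increase in resident deposits held at foreign banks 757.95.)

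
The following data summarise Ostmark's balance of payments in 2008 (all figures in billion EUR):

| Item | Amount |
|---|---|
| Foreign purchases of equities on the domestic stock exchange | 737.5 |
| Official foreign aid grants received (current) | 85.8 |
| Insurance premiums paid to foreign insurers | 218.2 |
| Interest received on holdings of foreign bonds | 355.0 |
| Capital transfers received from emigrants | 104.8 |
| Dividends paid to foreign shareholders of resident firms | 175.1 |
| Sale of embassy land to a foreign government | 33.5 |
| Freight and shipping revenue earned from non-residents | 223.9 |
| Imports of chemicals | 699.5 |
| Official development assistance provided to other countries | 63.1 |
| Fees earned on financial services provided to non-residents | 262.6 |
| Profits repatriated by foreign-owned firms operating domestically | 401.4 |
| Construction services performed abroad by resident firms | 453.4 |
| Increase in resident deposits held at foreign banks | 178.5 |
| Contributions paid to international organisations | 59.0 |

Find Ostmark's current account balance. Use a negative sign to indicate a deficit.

Goods: -699.5
Services: 453.4 + 262.6 - 218.2 + 223.9 = 721.7
Primary income: 355.0 - 401.4 - 175.1 = -221.5
Secondary income: -59.0 - 63.1 + 85.8 = -36.3
Current account = (-699.5) + 721.7 + (-221.5) + (-36.3) = -235.6
(Excluded from the current account — financial account: foreign purchases of equities on the domestic stock exchange 737.5, increase in resident deposits held at foreign banks 178.5; capital account: capital transfers received from emigrants 104.8, sale of embassy land to a foreign government 33.5.)

-235.6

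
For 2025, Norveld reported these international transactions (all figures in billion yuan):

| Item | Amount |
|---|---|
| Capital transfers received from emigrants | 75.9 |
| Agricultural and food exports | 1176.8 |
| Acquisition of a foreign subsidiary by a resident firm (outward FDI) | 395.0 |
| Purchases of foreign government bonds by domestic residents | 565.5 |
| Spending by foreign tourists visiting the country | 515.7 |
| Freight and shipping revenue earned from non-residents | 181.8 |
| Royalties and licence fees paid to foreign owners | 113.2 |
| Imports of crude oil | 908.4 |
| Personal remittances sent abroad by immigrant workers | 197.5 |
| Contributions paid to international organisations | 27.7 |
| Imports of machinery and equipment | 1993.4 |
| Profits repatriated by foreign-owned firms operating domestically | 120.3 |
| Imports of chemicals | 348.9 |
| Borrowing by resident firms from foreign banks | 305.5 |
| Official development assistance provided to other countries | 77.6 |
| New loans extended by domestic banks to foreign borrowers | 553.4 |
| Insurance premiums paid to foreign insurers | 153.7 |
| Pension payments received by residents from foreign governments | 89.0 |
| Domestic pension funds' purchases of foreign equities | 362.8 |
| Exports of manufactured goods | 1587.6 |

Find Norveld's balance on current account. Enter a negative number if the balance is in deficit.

Goods: -348.9 + 1176.8 + 1587.6 - 1993.4 - 908.4 = -486.3
Services: -153.7 + 515.7 - 113.2 + 181.8 = 430.6
Primary income: -120.3
Secondary income: -77.6 + 89.0 - 197.5 - 27.7 = -213.8
Current account = (-486.3) + 430.6 + (-120.3) + (-213.8) = -389.8
(Excluded from the current account — capital account: capital transfers received from emigrants 75.9; financial account: acquisition of a foreign subsidiary by a resident firm (outward FDI) 395.0, purchases of foreign government bonds by domestic residents 565.5, borrowing by resident firms from foreign banks 305.5, new loans extended by domestic banks to foreign borrowers 553.4, domestic pension funds' purchases of foreign equities 362.8.)

-389.8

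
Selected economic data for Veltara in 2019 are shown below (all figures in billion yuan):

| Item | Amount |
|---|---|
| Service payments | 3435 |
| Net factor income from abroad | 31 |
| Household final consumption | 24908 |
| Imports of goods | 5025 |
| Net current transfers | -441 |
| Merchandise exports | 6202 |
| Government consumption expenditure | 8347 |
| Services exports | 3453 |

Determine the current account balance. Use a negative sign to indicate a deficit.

785

Goods balance = 6202 - 5025 = 1177
Services balance = 3453 - 3435 = 18
Trade balance (goods + services) = 1177 + 18 = 1195
Net primary income = 31
Net secondary income = -441
Current account = 1195 + 31 + (-441) = 785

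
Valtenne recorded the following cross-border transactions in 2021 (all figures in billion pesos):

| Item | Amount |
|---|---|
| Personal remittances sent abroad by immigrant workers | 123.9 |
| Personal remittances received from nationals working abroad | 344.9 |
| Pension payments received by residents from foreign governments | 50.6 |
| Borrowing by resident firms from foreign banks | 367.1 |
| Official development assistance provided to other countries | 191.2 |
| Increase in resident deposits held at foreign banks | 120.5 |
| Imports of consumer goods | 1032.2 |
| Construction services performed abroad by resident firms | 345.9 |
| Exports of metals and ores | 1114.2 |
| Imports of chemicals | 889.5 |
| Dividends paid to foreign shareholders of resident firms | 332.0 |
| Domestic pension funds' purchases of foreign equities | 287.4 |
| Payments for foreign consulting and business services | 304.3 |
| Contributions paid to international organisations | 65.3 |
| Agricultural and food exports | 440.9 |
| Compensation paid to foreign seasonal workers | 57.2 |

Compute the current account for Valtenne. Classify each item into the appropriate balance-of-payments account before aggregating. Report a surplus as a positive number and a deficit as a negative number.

Goods: -889.5 + 1114.2 + 440.9 - 1032.2 = -366.6
Services: 345.9 - 304.3 = 41.6
Primary income: -57.2 - 332.0 = -389.2
Secondary income: 50.6 + 344.9 - 65.3 - 123.9 - 191.2 = 15.1
Current account = (-366.6) + 41.6 + (-389.2) + 15.1 = -699.1
(Excluded from the current account — financial account: borrowing by resident firms from foreign banks 367.1, increase in resident deposits held at foreign banks 120.5, domestic pension funds' purchases of foreign equities 287.4.)

-699.1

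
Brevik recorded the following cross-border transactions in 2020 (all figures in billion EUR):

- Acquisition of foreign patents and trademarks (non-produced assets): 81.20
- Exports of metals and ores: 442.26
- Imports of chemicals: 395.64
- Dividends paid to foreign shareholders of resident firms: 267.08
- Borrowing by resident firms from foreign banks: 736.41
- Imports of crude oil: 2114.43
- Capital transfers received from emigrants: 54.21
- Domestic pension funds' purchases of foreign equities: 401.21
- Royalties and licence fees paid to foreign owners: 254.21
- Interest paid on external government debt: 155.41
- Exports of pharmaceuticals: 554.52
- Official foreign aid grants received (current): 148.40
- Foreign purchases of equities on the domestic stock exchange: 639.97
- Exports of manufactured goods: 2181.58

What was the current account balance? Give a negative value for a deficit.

139.99

Goods: 442.26 - 2114.43 - 395.64 + 554.52 + 2181.58 = 668.29
Services: -254.21
Primary income: -267.08 - 155.41 = -422.49
Secondary income: 148.40
Current account = 668.29 + (-254.21) + (-422.49) + 148.40 = 139.99
(Excluded from the current account — capital account: acquisition of foreign patents and trademarks (non-produced assets) 81.20, capital transfers received from emigrants 54.21; financial account: borrowing by resident firms from foreign banks 736.41, domestic pension funds' purchases of foreign equities 401.21, foreign purchases of equities on the domestic stock exchange 639.97.)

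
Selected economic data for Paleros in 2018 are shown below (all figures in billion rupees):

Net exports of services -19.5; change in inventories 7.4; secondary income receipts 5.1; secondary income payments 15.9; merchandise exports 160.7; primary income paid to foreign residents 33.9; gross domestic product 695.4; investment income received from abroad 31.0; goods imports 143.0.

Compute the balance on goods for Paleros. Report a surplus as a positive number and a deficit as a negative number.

17.7

Goods balance = 160.7 - 143.0 = 17.7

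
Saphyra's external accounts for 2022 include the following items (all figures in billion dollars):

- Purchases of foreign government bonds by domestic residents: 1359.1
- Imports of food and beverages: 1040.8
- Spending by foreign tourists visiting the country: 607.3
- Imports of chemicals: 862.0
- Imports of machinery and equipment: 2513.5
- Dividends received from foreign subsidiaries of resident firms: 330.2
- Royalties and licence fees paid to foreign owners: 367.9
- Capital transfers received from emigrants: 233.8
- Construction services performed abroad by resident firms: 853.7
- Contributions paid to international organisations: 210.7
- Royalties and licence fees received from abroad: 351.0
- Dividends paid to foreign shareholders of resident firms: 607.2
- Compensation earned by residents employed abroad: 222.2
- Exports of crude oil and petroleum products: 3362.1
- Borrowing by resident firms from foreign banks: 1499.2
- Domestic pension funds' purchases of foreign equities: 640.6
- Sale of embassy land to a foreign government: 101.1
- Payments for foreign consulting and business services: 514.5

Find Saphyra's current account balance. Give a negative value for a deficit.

Goods: -1040.8 - 2513.5 + 3362.1 - 862.0 = -1054.2
Services: -514.5 + 853.7 + 607.3 - 367.9 + 351.0 = 929.6
Primary income: -607.2 + 222.2 + 330.2 = -54.8
Secondary income: -210.7
Current account = (-1054.2) + 929.6 + (-54.8) + (-210.7) = -390.1
(Excluded from the current account — financial account: purchases of foreign government bonds by domestic residents 1359.1, borrowing by resident firms from foreign banks 1499.2, domestic pension funds' purchases of foreign equities 640.6; capital account: capital transfers received from emigrants 233.8, sale of embassy land to a foreign government 101.1.)

-390.1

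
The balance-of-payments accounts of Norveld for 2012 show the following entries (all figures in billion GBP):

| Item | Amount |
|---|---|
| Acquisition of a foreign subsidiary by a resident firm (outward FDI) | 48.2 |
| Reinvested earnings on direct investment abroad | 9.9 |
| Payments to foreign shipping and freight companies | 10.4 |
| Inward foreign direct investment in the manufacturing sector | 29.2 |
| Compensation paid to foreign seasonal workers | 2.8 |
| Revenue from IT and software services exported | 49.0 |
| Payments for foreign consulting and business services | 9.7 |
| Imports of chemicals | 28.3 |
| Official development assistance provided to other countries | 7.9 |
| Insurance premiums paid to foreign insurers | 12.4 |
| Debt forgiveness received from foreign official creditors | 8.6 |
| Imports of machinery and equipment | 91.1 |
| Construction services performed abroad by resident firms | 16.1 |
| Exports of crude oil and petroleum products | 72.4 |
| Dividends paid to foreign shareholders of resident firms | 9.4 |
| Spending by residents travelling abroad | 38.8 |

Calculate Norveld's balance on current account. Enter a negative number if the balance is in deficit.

Goods: -28.3 - 91.1 + 72.4 = -47.0
Services: 16.1 - 12.4 - 9.7 - 38.8 - 10.4 + 49.0 = -6.2
Primary income: -2.8 + 9.9 - 9.4 = -2.3
Secondary income: -7.9
Current account = (-47.0) + (-6.2) + (-2.3) + (-7.9) = -63.4
(Excluded from the current account — financial account: acquisition of a foreign subsidiary by a resident firm (outward FDI) 48.2, inward foreign direct investment in the manufacturing sector 29.2; capital account: debt forgiveness received from foreign official creditors 8.6.)

-63.4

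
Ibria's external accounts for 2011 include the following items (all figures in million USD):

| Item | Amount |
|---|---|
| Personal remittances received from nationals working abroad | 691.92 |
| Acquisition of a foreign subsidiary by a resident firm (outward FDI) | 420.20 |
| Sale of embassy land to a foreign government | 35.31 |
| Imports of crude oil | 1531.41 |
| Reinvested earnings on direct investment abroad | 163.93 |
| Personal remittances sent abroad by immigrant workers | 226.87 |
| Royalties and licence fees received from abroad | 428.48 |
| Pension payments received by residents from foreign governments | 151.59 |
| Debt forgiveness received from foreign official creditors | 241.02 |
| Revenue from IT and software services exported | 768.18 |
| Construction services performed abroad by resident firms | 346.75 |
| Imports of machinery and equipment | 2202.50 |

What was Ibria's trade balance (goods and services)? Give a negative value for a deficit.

Goods: -2202.50 - 1531.41 = -3733.91
Services: 768.18 + 428.48 + 346.75 = 1543.41
Trade balance = -3733.91 + 1543.41 = -2190.50
(Excluded from the trade balance — secondary income: personal remittances received from nationals working abroad 691.92, personal remittances sent abroad by immigrant workers 226.87, pension payments received by residents from foreign governments 151.59; financial account: acquisition of a foreign subsidiary by a resident firm (outward FDI) 420.20; capital account: sale of embassy land to a foreign government 35.31, debt forgiveness received from foreign official creditors 241.02; primary income: reinvested earnings on direct investment abroad 163.93.)

-2190.50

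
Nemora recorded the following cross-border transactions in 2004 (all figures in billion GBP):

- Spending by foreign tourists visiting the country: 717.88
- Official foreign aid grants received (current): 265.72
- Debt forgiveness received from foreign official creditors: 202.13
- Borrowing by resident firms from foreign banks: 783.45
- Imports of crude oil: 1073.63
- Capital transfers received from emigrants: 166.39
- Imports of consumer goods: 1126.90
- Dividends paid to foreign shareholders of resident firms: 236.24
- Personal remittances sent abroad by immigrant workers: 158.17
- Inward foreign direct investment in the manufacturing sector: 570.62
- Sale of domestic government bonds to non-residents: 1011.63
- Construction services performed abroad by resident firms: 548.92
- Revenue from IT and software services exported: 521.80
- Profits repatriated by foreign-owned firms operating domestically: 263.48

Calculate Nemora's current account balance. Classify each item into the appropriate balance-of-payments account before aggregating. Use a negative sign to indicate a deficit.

Goods: -1073.63 - 1126.90 = -2200.53
Services: 521.80 + 717.88 + 548.92 = 1788.60
Primary income: -236.24 - 263.48 = -499.72
Secondary income: 265.72 - 158.17 = 107.55
Current account = (-2200.53) + 1788.60 + (-499.72) + 107.55 = -804.10
(Excluded from the current account — capital account: debt forgiveness received from foreign official creditors 202.13, capital transfers received from emigrants 166.39; financial account: borrowing by resident firms from foreign banks 783.45, inward foreign direct investment in the manufacturing sector 570.62, sale of domestic government bonds to non-residents 1011.63.)

-804.10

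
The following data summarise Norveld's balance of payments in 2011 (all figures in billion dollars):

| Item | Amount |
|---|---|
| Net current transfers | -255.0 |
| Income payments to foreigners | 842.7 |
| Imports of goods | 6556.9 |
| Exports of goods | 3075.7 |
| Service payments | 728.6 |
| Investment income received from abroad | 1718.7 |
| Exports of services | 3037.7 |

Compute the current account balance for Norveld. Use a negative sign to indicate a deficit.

-551.1

Goods balance = 3075.7 - 6556.9 = -3481.2
Services balance = 3037.7 - 728.6 = 2309.1
Trade balance (goods + services) = -3481.2 + 2309.1 = -1172.1
Net primary income = 1718.7 - 842.7 = 876.0
Net secondary income = -255.0
Current account = -1172.1 + 876.0 + (-255.0) = -551.1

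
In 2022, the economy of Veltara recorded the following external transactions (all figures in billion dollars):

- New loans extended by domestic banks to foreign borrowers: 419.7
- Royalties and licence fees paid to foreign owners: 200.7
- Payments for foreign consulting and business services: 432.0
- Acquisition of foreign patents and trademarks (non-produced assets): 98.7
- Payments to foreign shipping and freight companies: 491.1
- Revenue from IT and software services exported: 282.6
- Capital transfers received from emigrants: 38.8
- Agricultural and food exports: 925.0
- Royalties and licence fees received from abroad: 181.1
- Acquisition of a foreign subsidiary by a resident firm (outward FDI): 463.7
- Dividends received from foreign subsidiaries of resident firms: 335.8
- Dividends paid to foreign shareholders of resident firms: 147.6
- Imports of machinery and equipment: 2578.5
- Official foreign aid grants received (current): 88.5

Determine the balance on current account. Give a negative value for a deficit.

Goods: -2578.5 + 925.0 = -1653.5
Services: -491.1 + 181.1 - 432.0 - 200.7 + 282.6 = -660.1
Primary income: -147.6 + 335.8 = 188.2
Secondary income: 88.5
Current account = (-1653.5) + (-660.1) + 188.2 + 88.5 = -2036.9
(Excluded from the current account — financial account: new loans extended by domestic banks to foreign borrowers 419.7, acquisition of a foreign subsidiary by a resident firm (outward FDI) 463.7; capital account: acquisition of foreign patents and trademarks (non-produced assets) 98.7, capital transfers received from emigrants 38.8.)

-2036.9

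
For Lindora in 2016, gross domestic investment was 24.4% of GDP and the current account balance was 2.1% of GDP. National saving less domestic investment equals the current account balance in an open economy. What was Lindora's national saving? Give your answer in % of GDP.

26.5

S = I + CA = 24.4 + 2.1 = 26.5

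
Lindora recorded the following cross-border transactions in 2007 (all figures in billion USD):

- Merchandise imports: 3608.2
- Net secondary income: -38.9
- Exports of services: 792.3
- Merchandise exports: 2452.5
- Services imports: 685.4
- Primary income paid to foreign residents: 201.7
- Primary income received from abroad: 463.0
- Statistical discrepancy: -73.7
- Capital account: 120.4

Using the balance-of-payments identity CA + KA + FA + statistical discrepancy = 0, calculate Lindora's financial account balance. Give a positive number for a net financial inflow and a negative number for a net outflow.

779.7

Goods balance = 2452.5 - 3608.2 = -1155.7
Services balance = 792.3 - 685.4 = 106.9
Trade balance (goods + services) = -1155.7 + 106.9 = -1048.8
Net primary income = 463.0 - 201.7 = 261.3
Net secondary income = -38.9
Current account = -1048.8 + 261.3 + (-38.9) = -826.4
Financial account = -(-826.4 + 120.4 + (-73.7)) = 779.7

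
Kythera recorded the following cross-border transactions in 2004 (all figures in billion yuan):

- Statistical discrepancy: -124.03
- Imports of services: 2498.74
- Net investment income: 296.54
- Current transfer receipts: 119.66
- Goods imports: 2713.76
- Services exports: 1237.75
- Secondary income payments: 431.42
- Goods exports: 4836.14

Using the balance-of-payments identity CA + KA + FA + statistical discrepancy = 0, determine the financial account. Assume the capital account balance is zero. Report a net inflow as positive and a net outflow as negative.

Goods balance = 4836.14 - 2713.76 = 2122.38
Services balance = 1237.75 - 2498.74 = -1260.99
Trade balance (goods + services) = 2122.38 + (-1260.99) = 861.39
Net primary income = 296.54
Net secondary income = 119.66 - 431.42 = -311.76
Current account = 861.39 + 296.54 + (-311.76) = 846.17
Financial account = -(846.17 + (-124.03)) = -722.14

-722.14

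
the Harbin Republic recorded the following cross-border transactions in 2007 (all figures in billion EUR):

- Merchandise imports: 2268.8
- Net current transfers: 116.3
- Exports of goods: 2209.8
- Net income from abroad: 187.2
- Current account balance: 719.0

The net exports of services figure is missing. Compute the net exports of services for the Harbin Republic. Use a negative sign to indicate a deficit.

Current account = goods balance + services balance + net primary income + net secondary income
Sum of the known components = 244.5
Net exports of services = CA - (known components) = 719.0 - 244.5 = 474.5

474.5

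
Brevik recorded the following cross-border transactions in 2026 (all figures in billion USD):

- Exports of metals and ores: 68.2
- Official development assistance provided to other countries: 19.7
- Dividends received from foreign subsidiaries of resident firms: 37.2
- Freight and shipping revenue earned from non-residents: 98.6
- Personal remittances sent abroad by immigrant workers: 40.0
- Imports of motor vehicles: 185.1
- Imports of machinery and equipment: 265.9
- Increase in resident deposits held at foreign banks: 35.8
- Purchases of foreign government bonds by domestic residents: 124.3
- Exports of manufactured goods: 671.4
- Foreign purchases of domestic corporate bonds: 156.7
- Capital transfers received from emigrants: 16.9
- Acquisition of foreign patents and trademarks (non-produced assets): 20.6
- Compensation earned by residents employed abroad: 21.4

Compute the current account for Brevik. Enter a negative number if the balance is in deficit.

Goods: -185.1 + 68.2 - 265.9 + 671.4 = 288.6
Services: 98.6
Primary income: 37.2 + 21.4 = 58.6
Secondary income: -19.7 - 40.0 = -59.7
Current account = 288.6 + 98.6 + 58.6 + (-59.7) = 386.1
(Excluded from the current account — financial account: increase in resident deposits held at foreign banks 35.8, purchases of foreign government bonds by domestic residents 124.3, foreign purchases of domestic corporate bonds 156.7; capital account: capital transfers received from emigrants 16.9, acquisition of foreign patents and trademarks (non-produced assets) 20.6.)

386.1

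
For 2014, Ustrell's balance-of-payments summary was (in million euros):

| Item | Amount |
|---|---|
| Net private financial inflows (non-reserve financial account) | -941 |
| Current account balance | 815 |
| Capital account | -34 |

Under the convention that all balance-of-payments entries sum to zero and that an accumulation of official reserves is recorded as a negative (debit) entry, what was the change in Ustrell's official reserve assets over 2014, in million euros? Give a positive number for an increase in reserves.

Official reserve transactions balance = -(815 + (-34) + (-941)) = 160
An accumulation of reserves is recorded as a debit (negative entry), so the change in the stock of reserves is the negative of that balance.
Change in official reserves = -(160) = -160

-160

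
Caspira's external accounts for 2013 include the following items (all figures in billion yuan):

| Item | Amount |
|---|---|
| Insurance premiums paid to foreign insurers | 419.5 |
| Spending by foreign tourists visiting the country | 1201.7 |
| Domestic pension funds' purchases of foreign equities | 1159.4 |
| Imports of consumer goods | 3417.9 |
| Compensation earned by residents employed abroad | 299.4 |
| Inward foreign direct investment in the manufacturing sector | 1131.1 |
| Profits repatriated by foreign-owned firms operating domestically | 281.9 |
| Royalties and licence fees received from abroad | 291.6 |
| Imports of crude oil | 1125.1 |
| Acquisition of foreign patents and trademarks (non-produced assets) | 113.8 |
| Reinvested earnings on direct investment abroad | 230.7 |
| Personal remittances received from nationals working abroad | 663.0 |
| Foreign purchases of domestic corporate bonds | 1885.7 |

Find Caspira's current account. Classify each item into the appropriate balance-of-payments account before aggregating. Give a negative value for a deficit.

Goods: -3417.9 - 1125.1 = -4543.0
Services: 291.6 + 1201.7 - 419.5 = 1073.8
Primary income: 230.7 - 281.9 + 299.4 = 248.2
Secondary income: 663.0
Current account = (-4543.0) + 1073.8 + 248.2 + 663.0 = -2558.0
(Excluded from the current account — financial account: domestic pension funds' purchases of foreign equities 1159.4, inward foreign direct investment in the manufacturing sector 1131.1, foreign purchases of domestic corporate bonds 1885.7; capital account: acquisition of foreign patents and trademarks (non-produced assets) 113.8.)

-2558.0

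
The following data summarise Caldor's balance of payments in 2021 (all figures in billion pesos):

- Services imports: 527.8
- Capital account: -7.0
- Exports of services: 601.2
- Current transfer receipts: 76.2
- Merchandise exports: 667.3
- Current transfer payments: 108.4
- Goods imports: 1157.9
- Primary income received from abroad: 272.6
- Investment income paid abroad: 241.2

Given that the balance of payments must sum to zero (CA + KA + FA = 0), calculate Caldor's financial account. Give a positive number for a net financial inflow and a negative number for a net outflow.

Goods balance = 667.3 - 1157.9 = -490.6
Services balance = 601.2 - 527.8 = 73.4
Trade balance (goods + services) = -490.6 + 73.4 = -417.2
Net primary income = 272.6 - 241.2 = 31.4
Net secondary income = 76.2 - 108.4 = -32.2
Current account = -417.2 + 31.4 + (-32.2) = -418.0
Financial account = -(-418.0 + (-7.0)) = 425.0

425.0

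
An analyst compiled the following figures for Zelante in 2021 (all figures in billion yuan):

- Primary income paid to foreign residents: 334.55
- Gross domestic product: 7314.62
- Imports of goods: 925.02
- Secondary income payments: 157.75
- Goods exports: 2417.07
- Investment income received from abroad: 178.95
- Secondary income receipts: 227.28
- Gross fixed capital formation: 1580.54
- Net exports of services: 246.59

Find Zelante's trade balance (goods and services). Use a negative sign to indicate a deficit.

1738.64

Goods balance = 2417.07 - 925.02 = 1492.05
Services balance = 246.59
Trade balance (goods + services) = 1492.05 + 246.59 = 1738.64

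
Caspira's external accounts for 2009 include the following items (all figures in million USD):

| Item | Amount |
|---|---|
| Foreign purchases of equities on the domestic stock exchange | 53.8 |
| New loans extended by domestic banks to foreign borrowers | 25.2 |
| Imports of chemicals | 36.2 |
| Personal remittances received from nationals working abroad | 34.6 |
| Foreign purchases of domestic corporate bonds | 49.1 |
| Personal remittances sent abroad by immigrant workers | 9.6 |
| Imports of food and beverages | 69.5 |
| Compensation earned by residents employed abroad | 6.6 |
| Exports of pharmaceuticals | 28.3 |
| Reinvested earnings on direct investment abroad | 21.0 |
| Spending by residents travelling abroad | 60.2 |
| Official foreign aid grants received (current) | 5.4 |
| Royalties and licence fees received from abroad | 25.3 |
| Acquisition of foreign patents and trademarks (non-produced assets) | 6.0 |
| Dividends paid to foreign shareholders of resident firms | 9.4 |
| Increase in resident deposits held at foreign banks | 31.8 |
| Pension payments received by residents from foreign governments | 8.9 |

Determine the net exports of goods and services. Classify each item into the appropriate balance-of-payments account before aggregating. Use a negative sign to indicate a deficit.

-112.3

Goods: 28.3 - 69.5 - 36.2 = -77.4
Services: -60.2 + 25.3 = -34.9
Trade balance = -77.4 + (-34.9) = -112.3
(Excluded from the trade balance — financial account: foreign purchases of equities on the domestic stock exchange 53.8, new loans extended by domestic banks to foreign borrowers 25.2, foreign purchases of domestic corporate bonds 49.1, increase in resident deposits held at foreign banks 31.8; secondary income: personal remittances received from nationals working abroad 34.6, personal remittances sent abroad by immigrant workers 9.6, official foreign aid grants received (current) 5.4, pension payments received by residents from foreign governments 8.9; primary income: compensation earned by residents employed abroad 6.6, reinvested earnings on direct investment abroad 21.0, dividends paid to foreign shareholders of resident firms 9.4; capital account: acquisition of foreign patents and trademarks (non-produced assets) 6.0.)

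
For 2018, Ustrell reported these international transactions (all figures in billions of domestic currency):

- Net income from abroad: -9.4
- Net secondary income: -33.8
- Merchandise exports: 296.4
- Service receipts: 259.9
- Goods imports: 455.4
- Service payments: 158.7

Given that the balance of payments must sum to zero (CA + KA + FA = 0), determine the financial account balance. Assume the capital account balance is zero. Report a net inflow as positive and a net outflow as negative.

Goods balance = 296.4 - 455.4 = -159.0
Services balance = 259.9 - 158.7 = 101.2
Trade balance (goods + services) = -159.0 + 101.2 = -57.8
Net primary income = -9.4
Net secondary income = -33.8
Current account = -57.8 + (-9.4) + (-33.8) = -101.0
Financial account = -(-101.0) = 101.0

101.0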